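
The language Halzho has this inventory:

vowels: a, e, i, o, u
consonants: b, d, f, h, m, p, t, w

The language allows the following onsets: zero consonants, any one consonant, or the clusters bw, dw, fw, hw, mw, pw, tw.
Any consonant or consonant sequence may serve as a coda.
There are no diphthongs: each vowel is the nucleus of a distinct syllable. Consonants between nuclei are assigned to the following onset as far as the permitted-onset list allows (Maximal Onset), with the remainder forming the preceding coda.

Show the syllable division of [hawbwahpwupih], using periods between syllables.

The vowels are a, a, u, i — 4 nuclei, so 4 syllables.
/a…a/ gap (V1→V2): /wbw/; trying suffixes from longest down, /bw/ is the first permitted one, so coda /w/ | onset /bw/.
/a…u/ gap (V2→V3): cluster /hpw/ — the longest permitted-onset suffix is /pw/; onset = /pw/, preceding coda = /h/.
/u…i/ gap (V3→V4): just /p/ — single C goes to the following onset.

haw.bwah.pwu.pih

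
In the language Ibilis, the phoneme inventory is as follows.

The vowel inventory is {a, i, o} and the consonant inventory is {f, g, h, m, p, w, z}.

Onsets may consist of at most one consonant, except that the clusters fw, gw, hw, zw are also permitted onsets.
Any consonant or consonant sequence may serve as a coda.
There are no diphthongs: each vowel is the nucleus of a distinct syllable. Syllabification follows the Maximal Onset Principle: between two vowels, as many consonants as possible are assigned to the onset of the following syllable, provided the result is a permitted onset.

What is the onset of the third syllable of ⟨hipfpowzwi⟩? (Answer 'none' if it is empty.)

zw

Vowels present: i, o, i; each is a nucleus, giving 3 syllables.
/i…o/ gap (V1→V2): cluster /pfp/ — the longest permitted-onset suffix is /p/; onset = /p/, preceding coda = /pf/.
/o…i/ gap (V2→V3): /wzw/; trying suffixes from longest down, /zw/ is the first permitted one, so coda /w/ | onset /zw/.
So the parse is hipf.pow.zwi.
Syllable 3 is /zwi/: onset /zw/, nucleus /i/, coda ∅.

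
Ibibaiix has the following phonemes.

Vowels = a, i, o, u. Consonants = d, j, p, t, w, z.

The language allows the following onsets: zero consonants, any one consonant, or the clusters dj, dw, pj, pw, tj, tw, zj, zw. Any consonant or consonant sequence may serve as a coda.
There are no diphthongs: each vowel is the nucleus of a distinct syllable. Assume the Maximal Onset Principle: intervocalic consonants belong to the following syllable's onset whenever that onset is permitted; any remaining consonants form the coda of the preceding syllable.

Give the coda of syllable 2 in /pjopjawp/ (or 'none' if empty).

wp

Nuclei (vowels): o, a → 2 syllables.
/o…a/ gap (V1→V2): /pj/ — entire cluster is a permitted onset → onset /pj/, coda ∅.
Result: pjo.pjawp.
Syllable 2 is /pjawp/: onset /pj/, nucleus /a/, coda /wp/.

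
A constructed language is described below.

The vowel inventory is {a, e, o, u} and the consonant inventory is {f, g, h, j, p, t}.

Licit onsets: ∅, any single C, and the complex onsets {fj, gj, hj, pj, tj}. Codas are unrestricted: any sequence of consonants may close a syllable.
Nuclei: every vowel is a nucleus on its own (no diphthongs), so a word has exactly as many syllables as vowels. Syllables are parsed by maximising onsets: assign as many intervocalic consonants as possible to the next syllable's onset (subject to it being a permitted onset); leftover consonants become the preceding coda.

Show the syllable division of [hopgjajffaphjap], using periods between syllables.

hop.gjajf.fap.hjap

Vowels present: o, a, a, a; each is a nucleus, giving 4 syllables.
/o…a/ gap (V1→V2): /pgj/ splits as /p/ + /gj/ (/gj/ is the longest suffix that is a licit onset).
/a…a/ gap (V2→V3): /jff/ splits as /jf/ + /f/ (/f/ is the longest suffix that is a licit onset).
/a…a/ gap (V3→V4): cluster /phj/ — the longest permitted-onset suffix is /hj/; onset = /hj/, preceding coda = /p/.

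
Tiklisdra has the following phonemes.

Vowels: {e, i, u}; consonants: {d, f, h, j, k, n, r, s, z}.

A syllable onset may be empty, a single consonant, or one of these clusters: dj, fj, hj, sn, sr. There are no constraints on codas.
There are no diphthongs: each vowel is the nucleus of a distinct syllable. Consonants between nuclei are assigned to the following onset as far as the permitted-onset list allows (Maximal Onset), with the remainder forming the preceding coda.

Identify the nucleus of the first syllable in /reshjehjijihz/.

e

Nuclei (vowels): e, e, i, i → 4 syllables.
The first nucleus (vowel 1 from the left) is /e/.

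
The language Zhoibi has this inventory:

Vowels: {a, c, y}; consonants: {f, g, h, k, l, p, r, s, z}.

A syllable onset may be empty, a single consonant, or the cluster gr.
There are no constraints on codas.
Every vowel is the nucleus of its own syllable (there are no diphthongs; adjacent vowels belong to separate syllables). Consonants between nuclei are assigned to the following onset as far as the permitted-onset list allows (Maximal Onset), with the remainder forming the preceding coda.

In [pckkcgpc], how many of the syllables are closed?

2

The vowels are c, c, c — 3 nuclei, so 3 syllables.
/c…c/ gap (V1→V2): /kk/ — longest licit onset from the right is /k/, leaving /k/ as coda.
/c…c/ gap (V2→V3): cluster /gp/ — the longest permitted-onset suffix is /p/; onset = /p/, preceding coda = /g/.
Syllabification: pck.kcg.pc.
Classifying each syllable: /pck/ (closed), /kcg/ (closed), /pc/ (open).
Closed syllables: 2.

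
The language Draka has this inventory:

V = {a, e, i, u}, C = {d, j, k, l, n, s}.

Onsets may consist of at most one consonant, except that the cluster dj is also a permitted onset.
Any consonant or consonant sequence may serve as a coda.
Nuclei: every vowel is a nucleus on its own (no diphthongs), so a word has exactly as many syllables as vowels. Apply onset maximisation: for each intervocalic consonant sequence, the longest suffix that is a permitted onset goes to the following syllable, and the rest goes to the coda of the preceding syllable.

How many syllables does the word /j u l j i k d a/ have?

Vowels present: u, i, a; each is a nucleus, giving 3 syllables.

3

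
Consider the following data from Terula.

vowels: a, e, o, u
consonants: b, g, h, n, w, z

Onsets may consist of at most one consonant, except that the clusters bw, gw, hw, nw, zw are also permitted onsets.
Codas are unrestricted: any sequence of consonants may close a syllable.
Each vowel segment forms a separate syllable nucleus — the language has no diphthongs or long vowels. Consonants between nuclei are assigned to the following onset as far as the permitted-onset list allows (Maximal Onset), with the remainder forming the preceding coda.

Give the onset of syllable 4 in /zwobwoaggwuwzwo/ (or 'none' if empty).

Nuclei (vowels): o, o, a, u, o → 5 syllables.
Between /o/ (V1) and /o/ (V2): cluster /bw/ — /bw/ is itself a permitted onset, so the whole cluster goes right; preceding coda = ∅.
Between /o/ (V2) and /a/ (V3): no consonants, so the boundary falls immediately after /o/.
Between /a/ (V3) and /u/ (V4): cluster /ggw/ — the longest permitted-onset suffix is /gw/; onset = /gw/, preceding coda = /g/.
Between /u/ (V4) and /o/ (V5): /wzw/ splits as /w/ + /zw/ (/zw/ is the longest suffix that is a licit onset).
Syllabification: zwo.bwo.ag.gwuw.zwo.
Syllable 4 is /gwuw/: onset /gw/, nucleus /u/, coda /w/.

gw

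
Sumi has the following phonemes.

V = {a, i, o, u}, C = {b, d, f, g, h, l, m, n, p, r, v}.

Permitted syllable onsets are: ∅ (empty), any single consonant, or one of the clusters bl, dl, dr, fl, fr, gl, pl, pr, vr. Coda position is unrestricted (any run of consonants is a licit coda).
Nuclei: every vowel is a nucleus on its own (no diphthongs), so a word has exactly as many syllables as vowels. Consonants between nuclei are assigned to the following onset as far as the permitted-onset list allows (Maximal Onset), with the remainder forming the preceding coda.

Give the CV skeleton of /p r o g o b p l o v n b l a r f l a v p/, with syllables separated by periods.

CCV.CVC.CCVCC.CCVC.CCVCC

Nuclei (vowels): o, o, o, a, a → 5 syllables.
V1 /o/ – V2 /o/: /g/ is a single consonant, so it becomes the next onset.
V2 /o/ – V3 /o/: /bpl/ splits as /b/ + /pl/ (/pl/ is the longest suffix that is a licit onset).
V3 /o/ – V4 /a/: cluster /vnbl/ — the longest permitted-onset suffix is /bl/; onset = /bl/, preceding coda = /vn/.
V4 /a/ – V5 /a/: /rfl/ splits as /r/ + /fl/ (/fl/ is the longest suffix that is a licit onset).
Syllabification: pro.gob.plovn.blar.flavp.
Mapping each syllable to C/V: /pro/ → CCV, /gob/ → CVC, /plovn/ → CCVCC, /blar/ → CCVC, /flavp/ → CCVCC.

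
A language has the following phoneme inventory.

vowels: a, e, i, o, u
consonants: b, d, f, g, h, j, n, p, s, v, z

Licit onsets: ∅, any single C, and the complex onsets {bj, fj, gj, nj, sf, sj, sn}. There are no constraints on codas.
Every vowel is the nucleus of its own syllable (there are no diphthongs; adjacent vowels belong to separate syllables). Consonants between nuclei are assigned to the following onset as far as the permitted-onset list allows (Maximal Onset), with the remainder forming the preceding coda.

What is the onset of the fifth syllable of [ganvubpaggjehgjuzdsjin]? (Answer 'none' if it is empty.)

gj

Vowels present: a, u, a, e, u, i; each is a nucleus, giving 6 syllables.
V1 /a/ – V2 /u/: /nv/ — longest licit onset from the right is /v/, leaving /n/ as coda.
V2 /u/ – V3 /a/: /bp/ splits as /b/ + /p/ (/p/ is the longest suffix that is a licit onset).
V3 /a/ – V4 /e/: /ggj/; trying suffixes from longest down, /gj/ is the first permitted one, so coda /g/ | onset /gj/.
V4 /e/ – V5 /u/: cluster /hgj/ — the longest permitted-onset suffix is /gj/; onset = /gj/, preceding coda = /h/.
V5 /u/ – V6 /i/: /zdsj/; trying suffixes from longest down, /sj/ is the first permitted one, so coda /zd/ | onset /sj/.
Syllabification: gan.vub.pag.gjeh.gjuzd.sjin.
Syllable 5 is /gjuzd/: onset /gj/, nucleus /u/, coda /zd/.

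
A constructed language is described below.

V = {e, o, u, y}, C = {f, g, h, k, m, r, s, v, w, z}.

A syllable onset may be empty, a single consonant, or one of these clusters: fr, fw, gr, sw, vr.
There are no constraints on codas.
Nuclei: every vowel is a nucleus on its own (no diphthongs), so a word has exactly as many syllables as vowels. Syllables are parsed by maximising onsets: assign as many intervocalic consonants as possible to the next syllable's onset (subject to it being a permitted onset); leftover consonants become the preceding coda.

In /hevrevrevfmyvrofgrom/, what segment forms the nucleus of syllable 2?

e

The vowels are e, e, e, y, o, o — 6 nuclei, so 6 syllables.
The second nucleus (vowel 2 from the left) is /e/.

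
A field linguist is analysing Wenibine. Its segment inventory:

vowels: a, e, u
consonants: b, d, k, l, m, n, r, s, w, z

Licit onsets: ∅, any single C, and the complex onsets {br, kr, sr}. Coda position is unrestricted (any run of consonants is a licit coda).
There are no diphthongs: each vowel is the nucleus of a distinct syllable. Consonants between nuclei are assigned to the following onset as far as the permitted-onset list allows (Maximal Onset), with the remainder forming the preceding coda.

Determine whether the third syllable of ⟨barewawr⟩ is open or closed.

closed

Nuclei (vowels): a, e, a → 3 syllables.
V1 /a/ – V2 /e/: just /r/ — single C goes to the following onset.
V2 /e/ – V3 /a/: /w/ is a single consonant, so it becomes the next onset.
Syllabification: ba.re.wawr.
Syllable 3 is /wawr/ with coda /wr/, so it is closed.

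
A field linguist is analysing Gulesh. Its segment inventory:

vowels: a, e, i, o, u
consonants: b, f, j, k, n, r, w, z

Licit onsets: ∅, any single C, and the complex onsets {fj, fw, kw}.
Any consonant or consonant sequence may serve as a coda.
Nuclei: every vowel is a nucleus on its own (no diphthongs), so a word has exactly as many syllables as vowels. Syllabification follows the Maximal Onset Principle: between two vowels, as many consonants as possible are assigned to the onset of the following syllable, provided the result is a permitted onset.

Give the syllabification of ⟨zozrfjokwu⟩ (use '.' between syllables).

zozr.fjo.kwu

The vowels are o, o, u — 3 nuclei, so 3 syllables.
V1 /o/ – V2 /o/: cluster /zrfj/ — the longest permitted-onset suffix is /fj/; onset = /fj/, preceding coda = /zr/.
V2 /o/ – V3 /u/: cluster /kw/ — /kw/ is itself a permitted onset, so the whole cluster goes right; preceding coda = ∅.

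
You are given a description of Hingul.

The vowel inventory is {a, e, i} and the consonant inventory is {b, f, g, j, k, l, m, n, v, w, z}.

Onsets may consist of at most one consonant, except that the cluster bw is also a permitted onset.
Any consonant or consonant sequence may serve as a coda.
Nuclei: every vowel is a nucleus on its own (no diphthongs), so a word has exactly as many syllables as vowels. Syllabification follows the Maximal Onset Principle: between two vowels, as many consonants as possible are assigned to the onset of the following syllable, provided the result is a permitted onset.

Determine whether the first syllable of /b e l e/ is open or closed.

open

Nuclei (vowels): e, e → 2 syllables.
/e…e/ gap (V1→V2): just /l/ — single C goes to the following onset.
So the parse is be.le.
Syllable 1 is /be/; it ends in its nucleus with no coda, so it is open.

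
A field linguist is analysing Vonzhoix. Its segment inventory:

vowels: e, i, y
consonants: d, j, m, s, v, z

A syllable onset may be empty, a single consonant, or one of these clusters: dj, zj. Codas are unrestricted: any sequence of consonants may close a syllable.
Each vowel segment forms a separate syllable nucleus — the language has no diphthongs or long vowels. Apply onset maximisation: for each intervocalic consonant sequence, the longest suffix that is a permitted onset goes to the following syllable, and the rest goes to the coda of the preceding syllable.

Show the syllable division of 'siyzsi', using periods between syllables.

Nuclei (vowels): i, y, i → 3 syllables.
/i…y/ gap (V1→V2): no consonants, so the boundary falls immediately after /i/.
/y…i/ gap (V2→V3): /zs/ splits as /z/ + /s/ (/s/ is the longest suffix that is a licit onset).

si.yz.si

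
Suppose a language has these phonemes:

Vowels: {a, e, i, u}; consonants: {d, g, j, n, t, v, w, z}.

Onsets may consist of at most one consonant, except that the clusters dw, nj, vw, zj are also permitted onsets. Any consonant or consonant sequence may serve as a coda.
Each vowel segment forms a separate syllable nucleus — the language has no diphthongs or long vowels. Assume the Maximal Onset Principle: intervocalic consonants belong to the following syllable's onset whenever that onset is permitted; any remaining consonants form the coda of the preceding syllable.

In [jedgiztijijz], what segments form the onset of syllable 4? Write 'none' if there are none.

Nuclei (vowels): e, i, i, i → 4 syllables.
Between /e/ (V1) and /i/ (V2): cluster /dg/ — the longest permitted-onset suffix is /g/; onset = /g/, preceding coda = /d/.
Between /i/ (V2) and /i/ (V3): /zt/; trying suffixes from longest down, /t/ is the first permitted one, so coda /z/ | onset /t/.
Between /i/ (V3) and /i/ (V4): /j/ → onset of the next syllable (single consonants are always licit onsets).
Result: jed.giz.ti.jijz.
Syllable 4 is /jijz/: onset /j/, nucleus /i/, coda /jz/.

j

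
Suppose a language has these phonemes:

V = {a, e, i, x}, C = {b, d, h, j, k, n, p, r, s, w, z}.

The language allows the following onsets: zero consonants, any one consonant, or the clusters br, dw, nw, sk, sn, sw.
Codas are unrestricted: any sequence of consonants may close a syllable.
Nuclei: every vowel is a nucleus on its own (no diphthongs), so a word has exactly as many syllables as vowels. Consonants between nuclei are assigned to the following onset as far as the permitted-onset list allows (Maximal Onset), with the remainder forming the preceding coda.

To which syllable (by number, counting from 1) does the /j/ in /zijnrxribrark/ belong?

1

Vowels present: i, x, i, a; each is a nucleus, giving 4 syllables.
Between /i/ (V1) and /x/ (V2): /jnr/ splits as /jn/ + /r/ (/r/ is the longest suffix that is a licit onset).
Between /x/ (V2) and /i/ (V3): /r/ → onset of the next syllable (single consonants are always licit onsets).
Between /i/ (V3) and /a/ (V4): cluster /br/ — /br/ is itself a permitted onset, so the whole cluster goes right; preceding coda = ∅.
Putting it together: zijn.rx.ri.brark.
The /j/ is in the coda of syllable 1 (/zijn/).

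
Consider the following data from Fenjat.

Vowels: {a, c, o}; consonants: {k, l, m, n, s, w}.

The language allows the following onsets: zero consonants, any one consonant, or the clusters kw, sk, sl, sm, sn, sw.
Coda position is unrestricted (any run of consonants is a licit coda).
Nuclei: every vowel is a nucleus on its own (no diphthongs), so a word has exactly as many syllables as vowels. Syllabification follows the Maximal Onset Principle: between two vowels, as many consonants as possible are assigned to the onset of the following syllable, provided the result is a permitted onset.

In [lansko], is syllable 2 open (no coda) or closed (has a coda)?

Nuclei (vowels): a, o → 2 syllables.
V1 /a/ – V2 /o/: /nsk/; trying suffixes from longest down, /sk/ is the first permitted one, so coda /n/ | onset /sk/.
Putting it together: lan.sko.
Syllable 2 is /sko/; it ends in its nucleus with no coda, so it is open.

open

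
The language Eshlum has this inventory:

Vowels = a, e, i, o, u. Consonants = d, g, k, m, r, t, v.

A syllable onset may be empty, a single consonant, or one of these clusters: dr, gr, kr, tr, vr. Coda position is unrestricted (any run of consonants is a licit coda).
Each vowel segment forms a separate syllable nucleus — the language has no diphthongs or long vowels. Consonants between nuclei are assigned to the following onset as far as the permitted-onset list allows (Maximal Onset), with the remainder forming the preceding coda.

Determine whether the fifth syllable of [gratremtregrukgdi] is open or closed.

open

Nuclei (vowels): a, e, e, u, i → 5 syllables.
Between /a/ (V1) and /e/ (V2): /tr/ — entire cluster is a permitted onset → onset /tr/, coda ∅.
Between /e/ (V2) and /e/ (V3): cluster /mtr/ — the longest permitted-onset suffix is /tr/; onset = /tr/, preceding coda = /m/.
Between /e/ (V3) and /u/ (V4): /gr/ — entire cluster is a permitted onset → onset /gr/, coda ∅.
Between /u/ (V4) and /i/ (V5): /kgd/; trying suffixes from longest down, /d/ is the first permitted one, so coda /kg/ | onset /d/.
Result: gra.trem.tre.grukg.di.
Syllable 5 is /di/; it ends in its nucleus with no coda, so it is open.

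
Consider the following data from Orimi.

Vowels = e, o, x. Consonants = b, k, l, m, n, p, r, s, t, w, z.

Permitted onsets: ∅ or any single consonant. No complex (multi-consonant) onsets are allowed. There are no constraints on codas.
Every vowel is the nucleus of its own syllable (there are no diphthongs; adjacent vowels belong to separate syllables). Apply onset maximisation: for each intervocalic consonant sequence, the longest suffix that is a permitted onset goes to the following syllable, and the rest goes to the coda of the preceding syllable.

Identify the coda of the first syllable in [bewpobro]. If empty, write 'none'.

The vowels are e, o, o — 3 nuclei, so 3 syllables.
/e…o/ gap (V1→V2): /wp/; trying suffixes from longest down, /p/ is the first permitted one, so coda /w/ | onset /p/.
/o…o/ gap (V2→V3): /br/; trying suffixes from longest down, /r/ is the first permitted one, so coda /b/ | onset /r/.
Syllabification: bew.pob.ro.
Syllable 1 is /bew/: onset /b/, nucleus /e/, coda /w/.

w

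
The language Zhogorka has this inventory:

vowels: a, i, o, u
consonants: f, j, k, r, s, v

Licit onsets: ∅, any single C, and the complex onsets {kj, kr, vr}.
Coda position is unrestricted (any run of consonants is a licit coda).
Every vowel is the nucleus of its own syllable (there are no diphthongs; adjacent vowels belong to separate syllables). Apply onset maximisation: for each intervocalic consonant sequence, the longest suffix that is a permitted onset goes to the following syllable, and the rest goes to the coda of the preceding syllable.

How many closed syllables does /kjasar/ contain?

1

Nuclei (vowels): a, a → 2 syllables.
Between /a/ (V1) and /a/ (V2): /s/ is a single consonant, so it becomes the next onset.
Putting it together: kja.sar.
Classifying each syllable: /kja/ (open), /sar/ (closed).
Closed syllables: 1.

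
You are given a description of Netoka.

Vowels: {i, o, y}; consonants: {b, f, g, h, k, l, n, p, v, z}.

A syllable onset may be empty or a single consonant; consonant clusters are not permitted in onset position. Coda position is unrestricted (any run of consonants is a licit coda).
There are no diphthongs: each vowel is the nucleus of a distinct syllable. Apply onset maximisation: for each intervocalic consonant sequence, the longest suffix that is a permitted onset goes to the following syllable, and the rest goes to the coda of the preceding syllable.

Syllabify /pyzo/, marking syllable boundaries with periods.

py.zo

Nuclei (vowels): y, o → 2 syllables.
V1 /y/ – V2 /o/: just /z/ — single C goes to the following onset.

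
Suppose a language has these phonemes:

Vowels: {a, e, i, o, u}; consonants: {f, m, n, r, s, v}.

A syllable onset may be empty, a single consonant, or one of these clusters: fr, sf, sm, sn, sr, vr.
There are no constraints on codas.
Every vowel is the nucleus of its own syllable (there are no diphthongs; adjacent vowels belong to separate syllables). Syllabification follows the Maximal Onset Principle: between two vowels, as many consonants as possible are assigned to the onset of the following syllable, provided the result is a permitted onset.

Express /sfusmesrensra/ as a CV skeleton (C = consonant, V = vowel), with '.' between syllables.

Vowels present: u, e, e, a; each is a nucleus, giving 4 syllables.
V1 /u/ – V2 /e/: cluster /sm/ — /sm/ is itself a permitted onset, so the whole cluster goes right; preceding coda = ∅.
V2 /e/ – V3 /e/: cluster /sr/ — /sr/ is itself a permitted onset, so the whole cluster goes right; preceding coda = ∅.
V3 /e/ – V4 /a/: /nsr/ — longest licit onset from the right is /sr/, leaving /n/ as coda.
Result: sfu.sme.sren.sra.
Mapping each syllable to C/V: /sfu/ → CCV, /sme/ → CCV, /sren/ → CCVC, /sra/ → CCV.

CCV.CCV.CCVC.CCV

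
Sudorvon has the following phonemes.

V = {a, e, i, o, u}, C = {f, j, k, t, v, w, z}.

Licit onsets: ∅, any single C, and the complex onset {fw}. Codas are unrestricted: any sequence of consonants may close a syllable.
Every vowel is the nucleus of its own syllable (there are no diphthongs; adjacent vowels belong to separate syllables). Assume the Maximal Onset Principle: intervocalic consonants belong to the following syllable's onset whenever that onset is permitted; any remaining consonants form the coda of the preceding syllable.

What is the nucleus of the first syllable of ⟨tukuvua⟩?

Nuclei (vowels): u, u, u, a → 4 syllables.
The first nucleus (vowel 1 from the left) is /u/.

u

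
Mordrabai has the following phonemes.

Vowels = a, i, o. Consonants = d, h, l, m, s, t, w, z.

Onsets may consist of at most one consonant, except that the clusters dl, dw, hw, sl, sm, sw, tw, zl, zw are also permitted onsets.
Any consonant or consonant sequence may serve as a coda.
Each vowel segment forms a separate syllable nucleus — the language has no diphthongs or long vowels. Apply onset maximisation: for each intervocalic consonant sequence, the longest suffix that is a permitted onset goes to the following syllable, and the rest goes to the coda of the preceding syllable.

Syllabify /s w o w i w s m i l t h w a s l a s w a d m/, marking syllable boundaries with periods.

Nuclei (vowels): o, i, i, a, a, a → 6 syllables.
σ1/σ2 boundary: /w/ → onset of the next syllable (single consonants are always licit onsets).
σ2/σ3 boundary: /wsm/ — longest licit onset from the right is /sm/, leaving /w/ as coda.
σ3/σ4 boundary: /lthw/ — longest licit onset from the right is /hw/, leaving /lt/ as coda.
σ4/σ5 boundary: cluster /sl/ — /sl/ is itself a permitted onset, so the whole cluster goes right; preceding coda = ∅.
σ5/σ6 boundary: /sw/ — entire cluster is a permitted onset → onset /sw/, coda ∅.

swo.wiw.smilt.hwa.sla.swadm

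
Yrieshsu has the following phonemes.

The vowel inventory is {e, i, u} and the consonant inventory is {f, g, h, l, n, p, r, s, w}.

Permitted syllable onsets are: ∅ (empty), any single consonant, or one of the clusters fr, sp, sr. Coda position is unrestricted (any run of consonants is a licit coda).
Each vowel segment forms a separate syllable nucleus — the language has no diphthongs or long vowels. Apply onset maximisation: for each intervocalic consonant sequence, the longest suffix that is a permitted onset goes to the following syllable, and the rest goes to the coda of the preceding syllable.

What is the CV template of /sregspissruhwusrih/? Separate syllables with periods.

The vowels are e, i, u, u, i — 5 nuclei, so 5 syllables.
σ1/σ2 boundary: /gsp/; trying suffixes from longest down, /sp/ is the first permitted one, so coda /g/ | onset /sp/.
σ2/σ3 boundary: cluster /ssr/ — the longest permitted-onset suffix is /sr/; onset = /sr/, preceding coda = /s/.
σ3/σ4 boundary: /hw/ splits as /h/ + /w/ (/w/ is the longest suffix that is a licit onset).
σ4/σ5 boundary: /sr/ — entire cluster is a permitted onset → onset /sr/, coda ∅.
Result: sreg.spis.sruh.wu.srih.
Mapping each syllable to C/V: /sreg/ → CCVC, /spis/ → CCVC, /sruh/ → CCVC, /wu/ → CV, /srih/ → CCVC.

CCVC.CCVC.CCVC.CV.CCVC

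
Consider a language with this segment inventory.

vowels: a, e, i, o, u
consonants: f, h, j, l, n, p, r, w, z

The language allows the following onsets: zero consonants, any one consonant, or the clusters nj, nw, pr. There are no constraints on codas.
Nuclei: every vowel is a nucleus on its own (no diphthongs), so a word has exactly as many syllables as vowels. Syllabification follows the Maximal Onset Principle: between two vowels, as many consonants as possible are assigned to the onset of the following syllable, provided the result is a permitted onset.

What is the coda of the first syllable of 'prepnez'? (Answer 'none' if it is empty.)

p

Nuclei (vowels): e, e → 2 syllables.
V1 /e/ – V2 /e/: /pn/ splits as /p/ + /n/ (/n/ is the longest suffix that is a licit onset).
Putting it together: prep.nez.
Syllable 1 is /prep/: onset /pr/, nucleus /e/, coda /p/.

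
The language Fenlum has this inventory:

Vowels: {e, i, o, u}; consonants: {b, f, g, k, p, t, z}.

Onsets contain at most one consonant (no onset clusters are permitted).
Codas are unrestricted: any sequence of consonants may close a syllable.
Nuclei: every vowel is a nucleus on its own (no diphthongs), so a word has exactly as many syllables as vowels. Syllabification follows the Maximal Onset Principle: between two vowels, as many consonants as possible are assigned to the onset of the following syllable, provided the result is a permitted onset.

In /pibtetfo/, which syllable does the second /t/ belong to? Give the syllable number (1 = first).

2

The vowels are i, e, o — 3 nuclei, so 3 syllables.
/i…e/ gap (V1→V2): cluster /bt/ — the longest permitted-onset suffix is /t/; onset = /t/, preceding coda = /b/.
/e…o/ gap (V2→V3): /tf/; trying suffixes from longest down, /f/ is the first permitted one, so coda /t/ | onset /f/.
Result: pib.tet.fo.
The second /t/ is in the coda of syllable 2 (/tet/).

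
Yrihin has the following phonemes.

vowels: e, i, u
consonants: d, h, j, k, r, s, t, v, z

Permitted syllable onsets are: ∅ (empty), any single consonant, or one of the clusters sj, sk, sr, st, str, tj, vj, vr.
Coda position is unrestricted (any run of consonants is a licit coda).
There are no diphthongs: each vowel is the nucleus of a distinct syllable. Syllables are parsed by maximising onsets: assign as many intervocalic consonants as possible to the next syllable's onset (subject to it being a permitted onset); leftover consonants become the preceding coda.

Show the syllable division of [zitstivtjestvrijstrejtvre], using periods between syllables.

zit.stiv.tjest.vrij.strejt.vre

Vowels present: i, i, e, i, e, e; each is a nucleus, giving 6 syllables.
Between /i/ (V1) and /i/ (V2): /tst/ — longest licit onset from the right is /st/, leaving /t/ as coda.
Between /i/ (V2) and /e/ (V3): cluster /vtj/ — the longest permitted-onset suffix is /tj/; onset = /tj/, preceding coda = /v/.
Between /e/ (V3) and /i/ (V4): /stvr/ — longest licit onset from the right is /vr/, leaving /st/ as coda.
Between /i/ (V4) and /e/ (V5): cluster /jstr/ — the longest permitted-onset suffix is /str/; onset = /str/, preceding coda = /j/.
Between /e/ (V5) and /e/ (V6): /jtvr/; trying suffixes from longest down, /vr/ is the first permitted one, so coda /jt/ | onset /vr/.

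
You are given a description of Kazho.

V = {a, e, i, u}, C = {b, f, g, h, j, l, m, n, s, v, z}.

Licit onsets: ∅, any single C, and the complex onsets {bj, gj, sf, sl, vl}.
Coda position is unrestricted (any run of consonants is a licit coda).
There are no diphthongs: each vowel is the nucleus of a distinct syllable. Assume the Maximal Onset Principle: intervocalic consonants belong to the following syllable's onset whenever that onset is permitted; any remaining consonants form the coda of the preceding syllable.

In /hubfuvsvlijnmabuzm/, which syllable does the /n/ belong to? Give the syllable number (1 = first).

Nuclei (vowels): u, u, i, a, u → 5 syllables.
/u…u/ gap (V1→V2): cluster /bf/ — the longest permitted-onset suffix is /f/; onset = /f/, preceding coda = /b/.
/u…i/ gap (V2→V3): /vsvl/ — longest licit onset from the right is /vl/, leaving /vs/ as coda.
/i…a/ gap (V3→V4): /jnm/ splits as /jn/ + /m/ (/m/ is the longest suffix that is a licit onset).
/a…u/ gap (V4→V5): /b/ is a single consonant, so it becomes the next onset.
Putting it together: hub.fuvs.vlijn.ma.buzm.
The /n/ is in the coda of syllable 3 (/vlijn/).

3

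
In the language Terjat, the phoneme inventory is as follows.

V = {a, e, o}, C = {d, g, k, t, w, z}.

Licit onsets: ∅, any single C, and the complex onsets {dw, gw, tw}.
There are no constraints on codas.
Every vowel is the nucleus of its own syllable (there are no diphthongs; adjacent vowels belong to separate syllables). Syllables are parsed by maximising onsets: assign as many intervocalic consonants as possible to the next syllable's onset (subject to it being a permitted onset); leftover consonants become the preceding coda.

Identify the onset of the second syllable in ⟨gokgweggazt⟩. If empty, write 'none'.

Vowels present: o, e, a; each is a nucleus, giving 3 syllables.
/o…e/ gap (V1→V2): /kgw/ splits as /k/ + /gw/ (/gw/ is the longest suffix that is a licit onset).
/e…a/ gap (V2→V3): /gg/ splits as /g/ + /g/ (/g/ is the longest suffix that is a licit onset).
Result: gok.gweg.gazt.
Syllable 2 is /gweg/: onset /gw/, nucleus /e/, coda /g/.

gw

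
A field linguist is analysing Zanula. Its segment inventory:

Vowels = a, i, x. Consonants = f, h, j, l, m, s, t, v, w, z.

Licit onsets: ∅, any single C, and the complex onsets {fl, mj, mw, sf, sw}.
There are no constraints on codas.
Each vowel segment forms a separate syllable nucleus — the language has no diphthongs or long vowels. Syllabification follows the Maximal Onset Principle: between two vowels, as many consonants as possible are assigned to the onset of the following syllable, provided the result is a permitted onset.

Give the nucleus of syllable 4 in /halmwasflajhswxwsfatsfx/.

Vowels present: a, a, a, x, a, x; each is a nucleus, giving 6 syllables.
The fourth nucleus (vowel 4 from the left) is /x/.

x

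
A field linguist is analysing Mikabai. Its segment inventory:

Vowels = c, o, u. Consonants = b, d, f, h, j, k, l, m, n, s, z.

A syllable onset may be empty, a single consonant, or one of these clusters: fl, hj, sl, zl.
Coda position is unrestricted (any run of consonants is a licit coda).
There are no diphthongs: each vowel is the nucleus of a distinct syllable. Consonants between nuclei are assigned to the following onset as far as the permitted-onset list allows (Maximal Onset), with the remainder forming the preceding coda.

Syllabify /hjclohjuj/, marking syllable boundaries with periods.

The vowels are c, o, u — 3 nuclei, so 3 syllables.
σ1/σ2 boundary: /l/ → onset of the next syllable (single consonants are always licit onsets).
σ2/σ3 boundary: /hj/ is a licit onset in full, so it all attaches to the next syllable.

hjc.lo.hjuj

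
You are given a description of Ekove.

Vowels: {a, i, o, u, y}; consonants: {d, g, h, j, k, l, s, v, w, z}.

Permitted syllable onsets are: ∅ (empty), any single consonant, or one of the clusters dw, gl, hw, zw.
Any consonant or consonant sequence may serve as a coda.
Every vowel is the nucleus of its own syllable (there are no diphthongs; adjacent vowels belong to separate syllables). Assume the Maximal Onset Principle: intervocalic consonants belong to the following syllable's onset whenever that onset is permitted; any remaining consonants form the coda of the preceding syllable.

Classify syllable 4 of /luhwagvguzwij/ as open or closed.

closed

The vowels are u, a, u, i — 4 nuclei, so 4 syllables.
V1 /u/ – V2 /a/: /hw/ — entire cluster is a permitted onset → onset /hw/, coda ∅.
V2 /a/ – V3 /u/: cluster /gvg/ — the longest permitted-onset suffix is /g/; onset = /g/, preceding coda = /gv/.
V3 /u/ – V4 /i/: cluster /zw/ — /zw/ is itself a permitted onset, so the whole cluster goes right; preceding coda = ∅.
So the parse is lu.hwagv.gu.zwij.
Syllable 4 is /zwij/ with coda /j/, so it is closed.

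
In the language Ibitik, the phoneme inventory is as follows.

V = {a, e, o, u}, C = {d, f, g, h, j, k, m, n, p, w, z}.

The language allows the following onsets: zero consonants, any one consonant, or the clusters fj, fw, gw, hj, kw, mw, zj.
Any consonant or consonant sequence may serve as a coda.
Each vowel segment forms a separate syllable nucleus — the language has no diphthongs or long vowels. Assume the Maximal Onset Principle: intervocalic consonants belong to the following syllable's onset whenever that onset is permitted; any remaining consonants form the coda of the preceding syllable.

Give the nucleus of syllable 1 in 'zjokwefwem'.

o

The vowels are o, e, e — 3 nuclei, so 3 syllables.
The first nucleus (vowel 1 from the left) is /o/.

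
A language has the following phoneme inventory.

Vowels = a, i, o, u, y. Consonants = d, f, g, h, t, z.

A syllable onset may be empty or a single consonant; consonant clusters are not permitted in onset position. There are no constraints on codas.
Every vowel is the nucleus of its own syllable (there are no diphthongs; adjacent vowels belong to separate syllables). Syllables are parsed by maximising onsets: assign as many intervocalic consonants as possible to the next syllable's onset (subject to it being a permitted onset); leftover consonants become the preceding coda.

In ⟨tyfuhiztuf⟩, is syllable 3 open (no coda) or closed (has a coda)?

closed

Nuclei (vowels): y, u, i, u → 4 syllables.
/y…u/ gap (V1→V2): /f/ → onset of the next syllable (single consonants are always licit onsets).
/u…i/ gap (V2→V3): /h/ → onset of the next syllable (single consonants are always licit onsets).
/i…u/ gap (V3→V4): /zt/ — longest licit onset from the right is /t/, leaving /z/ as coda.
Result: ty.fu.hiz.tuf.
Syllable 3 is /hiz/ with coda /z/, so it is closed.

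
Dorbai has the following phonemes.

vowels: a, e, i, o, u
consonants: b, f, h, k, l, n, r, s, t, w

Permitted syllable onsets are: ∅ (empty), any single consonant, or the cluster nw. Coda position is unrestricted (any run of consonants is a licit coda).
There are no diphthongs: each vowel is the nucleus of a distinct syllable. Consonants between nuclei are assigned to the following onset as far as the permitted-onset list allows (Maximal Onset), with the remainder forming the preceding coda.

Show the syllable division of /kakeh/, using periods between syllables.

Vowels present: a, e; each is a nucleus, giving 2 syllables.
V1 /a/ – V2 /e/: /k/ → onset of the next syllable (single consonants are always licit onsets).

ka.keh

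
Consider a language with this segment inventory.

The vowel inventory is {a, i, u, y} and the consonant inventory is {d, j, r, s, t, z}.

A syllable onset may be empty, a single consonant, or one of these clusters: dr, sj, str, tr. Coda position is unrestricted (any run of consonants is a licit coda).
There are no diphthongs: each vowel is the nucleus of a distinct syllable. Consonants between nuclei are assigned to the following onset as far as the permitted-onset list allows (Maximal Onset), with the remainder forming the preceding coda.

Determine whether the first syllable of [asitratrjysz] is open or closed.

open

Vowels present: a, i, a, y; each is a nucleus, giving 4 syllables.
σ1/σ2 boundary: /s/ is a single consonant, so it becomes the next onset.
σ2/σ3 boundary: /tr/ is a licit onset in full, so it all attaches to the next syllable.
σ3/σ4 boundary: /trj/ — longest licit onset from the right is /j/, leaving /tr/ as coda.
Syllabification: a.si.tratr.jysz.
Syllable 1 is /a/; it ends in its nucleus with no coda, so it is open.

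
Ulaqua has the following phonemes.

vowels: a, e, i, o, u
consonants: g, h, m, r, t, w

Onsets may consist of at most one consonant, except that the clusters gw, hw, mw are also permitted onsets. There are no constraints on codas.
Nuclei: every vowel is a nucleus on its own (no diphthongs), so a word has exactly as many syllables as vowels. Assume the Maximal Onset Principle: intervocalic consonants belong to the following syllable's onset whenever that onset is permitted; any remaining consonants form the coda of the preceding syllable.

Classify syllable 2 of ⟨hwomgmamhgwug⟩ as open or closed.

closed

Nuclei (vowels): o, a, u → 3 syllables.
σ1/σ2 boundary: cluster /mgm/ — the longest permitted-onset suffix is /m/; onset = /m/, preceding coda = /mg/.
σ2/σ3 boundary: /mhgw/ — longest licit onset from the right is /gw/, leaving /mh/ as coda.
So the parse is hwomg.mamh.gwug.
Syllable 2 is /mamh/ with coda /mh/, so it is closed.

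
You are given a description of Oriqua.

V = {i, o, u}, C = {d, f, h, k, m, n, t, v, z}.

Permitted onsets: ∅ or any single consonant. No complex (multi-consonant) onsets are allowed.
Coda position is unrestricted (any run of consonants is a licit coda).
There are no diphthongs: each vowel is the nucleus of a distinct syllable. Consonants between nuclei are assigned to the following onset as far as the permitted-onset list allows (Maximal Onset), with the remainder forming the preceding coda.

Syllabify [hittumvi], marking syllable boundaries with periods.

hit.tum.vi

Nuclei (vowels): i, u, i → 3 syllables.
Between /i/ (V1) and /u/ (V2): /tt/ — longest licit onset from the right is /t/, leaving /t/ as coda.
Between /u/ (V2) and /i/ (V3): /mv/; trying suffixes from longest down, /v/ is the first permitted one, so coda /m/ | onset /v/.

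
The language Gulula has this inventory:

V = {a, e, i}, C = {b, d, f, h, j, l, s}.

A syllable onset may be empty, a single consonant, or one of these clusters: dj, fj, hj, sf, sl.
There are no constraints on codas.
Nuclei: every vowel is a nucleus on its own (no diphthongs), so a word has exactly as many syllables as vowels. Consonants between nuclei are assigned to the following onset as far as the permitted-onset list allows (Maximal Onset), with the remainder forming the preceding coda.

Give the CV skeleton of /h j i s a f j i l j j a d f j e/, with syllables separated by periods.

CCV.CV.CCVCC.CVC.CCV

Vowels present: i, a, i, a, e; each is a nucleus, giving 5 syllables.
Between /i/ (V1) and /a/ (V2): /s/ is a single consonant, so it becomes the next onset.
Between /a/ (V2) and /i/ (V3): cluster /fj/ — /fj/ is itself a permitted onset, so the whole cluster goes right; preceding coda = ∅.
Between /i/ (V3) and /a/ (V4): /ljj/; trying suffixes from longest down, /j/ is the first permitted one, so coda /lj/ | onset /j/.
Between /a/ (V4) and /e/ (V5): /dfj/ splits as /d/ + /fj/ (/fj/ is the longest suffix that is a licit onset).
So the parse is hji.sa.fjilj.jad.fje.
Mapping each syllable to C/V: /hji/ → CCV, /sa/ → CV, /fjilj/ → CCVCC, /jad/ → CVC, /fje/ → CCV.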